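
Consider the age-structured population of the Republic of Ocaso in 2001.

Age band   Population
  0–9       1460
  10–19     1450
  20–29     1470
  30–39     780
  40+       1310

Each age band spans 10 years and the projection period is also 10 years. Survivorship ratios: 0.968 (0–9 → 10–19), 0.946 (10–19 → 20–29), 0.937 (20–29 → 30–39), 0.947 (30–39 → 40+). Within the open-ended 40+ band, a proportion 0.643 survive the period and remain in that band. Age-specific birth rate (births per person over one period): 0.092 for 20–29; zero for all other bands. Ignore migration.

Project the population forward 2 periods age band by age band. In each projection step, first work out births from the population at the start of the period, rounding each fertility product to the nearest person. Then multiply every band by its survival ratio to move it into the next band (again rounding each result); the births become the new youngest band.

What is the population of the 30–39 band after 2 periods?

1286

Call the bands 1 to 5, youngest first.
Period 1.
Births: 1470 × 0.092 = 135
Band 2: 1460 × 0.968 = 1413
Band 3: 1450 × 0.946 = 1372
Band 4: 1470 × 0.937 = 1377
Band 5: 780 × 0.947 + 1310 × 0.643 = 739 + 842 = 1581
Giving 135 / 1413 / 1372 / 1377 / 1581.
Period 2.
Births: 1372 × 0.092 = 126
Band 2: 135 × 0.968 = 131
Band 3: 1413 × 0.946 = 1337
Band 4: 1372 × 0.937 = 1286
Band 5: 1377 × 0.947 + 1581 × 0.643 = 1304 + 1017 = 2321
Giving 126 / 131 / 1337 / 1286 / 2321.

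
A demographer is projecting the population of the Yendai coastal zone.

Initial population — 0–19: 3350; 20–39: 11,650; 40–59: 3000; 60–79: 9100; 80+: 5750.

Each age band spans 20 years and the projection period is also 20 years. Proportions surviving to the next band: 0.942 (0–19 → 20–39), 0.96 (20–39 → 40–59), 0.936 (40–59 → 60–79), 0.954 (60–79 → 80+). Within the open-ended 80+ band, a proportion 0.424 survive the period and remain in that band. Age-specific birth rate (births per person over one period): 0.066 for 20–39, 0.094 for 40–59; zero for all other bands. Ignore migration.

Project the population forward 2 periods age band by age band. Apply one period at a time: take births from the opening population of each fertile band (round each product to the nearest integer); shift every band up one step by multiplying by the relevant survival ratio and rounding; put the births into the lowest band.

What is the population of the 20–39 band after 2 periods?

Call the groups 1 to 5, youngest first.
Period 1.
Births: 11650 × 0.066 = 769, 3000 × 0.094 = 282 → total 1051
Group 2: 3350 × 0.942 = 3156
Group 3: 11650 × 0.96 = 11184
Group 4: 3000 × 0.936 = 2808
Group 5: 9100 × 0.954 + 5750 × 0.424 = 8681 + 2438 = 11119
Population now: 0–19=1051, 20–39=3156, 40–59=11184, 60–79=2808, 80+=11119
Period 2.
Births: 3156 × 0.066 = 208, 11184 × 0.094 = 1051 → total 1259
Group 2: 1051 × 0.942 = 990
Group 3: 3156 × 0.96 = 3030
Group 4: 11184 × 0.936 = 10468
Group 5: 2808 × 0.954 + 11119 × 0.424 = 2679 + 4714 = 7393
Population now: 0–19=1259, 20–39=990, 40–59=3030, 60–79=10468, 80+=7393

990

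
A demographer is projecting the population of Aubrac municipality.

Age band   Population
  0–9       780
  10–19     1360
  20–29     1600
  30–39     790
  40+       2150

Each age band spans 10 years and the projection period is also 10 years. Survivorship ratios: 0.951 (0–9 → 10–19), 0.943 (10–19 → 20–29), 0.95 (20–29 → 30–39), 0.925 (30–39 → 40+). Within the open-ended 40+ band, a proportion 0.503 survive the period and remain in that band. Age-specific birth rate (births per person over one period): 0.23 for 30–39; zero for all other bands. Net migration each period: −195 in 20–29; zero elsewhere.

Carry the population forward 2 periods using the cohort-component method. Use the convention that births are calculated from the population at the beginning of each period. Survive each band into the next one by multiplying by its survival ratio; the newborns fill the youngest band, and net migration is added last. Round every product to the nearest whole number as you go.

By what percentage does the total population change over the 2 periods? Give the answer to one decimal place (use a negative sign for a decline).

-34.5

Call the bands 1 to 5, youngest first.
After projecting period 1:
Births: 790 * 0.23 = 182
Band 2: 780 * 0.951 = 742
Band 3: 1360 * 0.943 = 1282
Band 4: 1600 * 0.95 = 1520
Band 5: 790 * 0.925 + 2150 * 0.503 = 731 + 1081 = 1812
Net migration: Band 3 − 195 → 1087
Giving 182 / 742 / 1087 / 1520 / 1812.
After projecting period 2:
Births: 1520 * 0.23 = 350
Band 2: 182 * 0.951 = 173
Band 3: 742 * 0.943 = 700
Band 4: 1087 * 0.95 = 1033
Band 5: 1520 * 0.925 + 1812 * 0.503 = 1406 + 911 = 2317
Net migration: Band 3 − 195 → 505
Giving 350 / 173 / 505 / 1033 / 2317.
Total: 6680 → 4378; change = -2302; percentage change = -34.5%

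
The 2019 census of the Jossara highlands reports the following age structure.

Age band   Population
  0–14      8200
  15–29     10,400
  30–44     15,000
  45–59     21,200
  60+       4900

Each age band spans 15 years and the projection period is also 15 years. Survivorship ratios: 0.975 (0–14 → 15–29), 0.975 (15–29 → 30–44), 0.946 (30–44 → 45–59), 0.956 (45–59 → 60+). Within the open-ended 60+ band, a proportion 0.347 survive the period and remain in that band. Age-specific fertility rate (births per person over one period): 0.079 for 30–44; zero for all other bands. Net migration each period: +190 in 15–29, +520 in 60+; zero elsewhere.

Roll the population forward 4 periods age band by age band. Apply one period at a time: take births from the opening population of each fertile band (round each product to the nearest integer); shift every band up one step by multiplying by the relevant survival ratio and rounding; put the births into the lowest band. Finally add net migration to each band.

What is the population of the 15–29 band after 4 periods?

Call the bands 1 to 5, youngest first.
— Period 1 —
Births: 15000 × 0.079 = 1185
Band 2: 8200 × 0.975 = 7995
Band 3: 10400 × 0.975 = 10140
Band 4: 15000 × 0.946 = 14190
Band 5: 21200 × 0.956 + 4900 × 0.347 = 20267 + 1700 = 21967
Net migration: Band 2 + 190 → 8185; Band 5 + 520 → 22487
Population now: 0–14=1185, 15–29=8185, 30–44=10140, 45–59=14190, 60+=22487
— Period 2 —
Births: 10140 × 0.079 = 801
Band 2: 1185 × 0.975 = 1155
Band 3: 8185 × 0.975 = 7980
Band 4: 10140 × 0.946 = 9592
Band 5: 14190 × 0.956 + 22487 × 0.347 = 13566 + 7803 = 21369
Net migration: Band 2 + 190 → 1345; Band 5 + 520 → 21889
Population now: 0–14=801, 15–29=1345, 30–44=7980, 45–59=9592, 60+=21889
— Period 3 —
Births: 7980 × 0.079 = 630
Band 2: 801 × 0.975 = 781
Band 3: 1345 × 0.975 = 1311
Band 4: 7980 × 0.946 = 7549
Band 5: 9592 × 0.956 + 21889 × 0.347 = 9170 + 7595 = 16765
Net migration: Band 2 + 190 → 971; Band 5 + 520 → 17285
Population now: 0–14=630, 15–29=971, 30–44=1311, 45–59=7549, 60+=17285
— Period 4 —
Births: 1311 × 0.079 = 104
Band 2: 630 × 0.975 = 614
Band 3: 971 × 0.975 = 947
Band 4: 1311 × 0.946 = 1240
Band 5: 7549 × 0.956 + 17285 × 0.347 = 7217 + 5998 = 13215
Net migration: Band 2 + 190 → 804; Band 5 + 520 → 13735
Population now: 0–14=104, 15–29=804, 30–44=947, 45–59=1240, 60+=13735

804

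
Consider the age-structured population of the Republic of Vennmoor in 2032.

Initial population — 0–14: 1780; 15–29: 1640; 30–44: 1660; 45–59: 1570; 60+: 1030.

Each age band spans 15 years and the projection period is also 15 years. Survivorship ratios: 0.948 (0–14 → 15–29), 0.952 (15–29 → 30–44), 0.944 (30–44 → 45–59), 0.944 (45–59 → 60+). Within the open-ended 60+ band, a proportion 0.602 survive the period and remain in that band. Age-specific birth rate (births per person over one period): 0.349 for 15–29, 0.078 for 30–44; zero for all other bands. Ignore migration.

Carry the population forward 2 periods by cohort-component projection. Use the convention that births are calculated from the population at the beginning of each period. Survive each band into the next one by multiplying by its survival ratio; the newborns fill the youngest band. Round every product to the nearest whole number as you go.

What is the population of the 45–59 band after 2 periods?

Let group 1 be 0–14 through group 5 = 60+.
Period 1:
Births: 1640 * 0.349 = 572  |  1660 * 0.078 = 129 ⇒ total 701
Group 2: 1780 * 0.948 = 1687
Group 3: 1640 * 0.952 = 1561
Group 4: 1660 * 0.944 = 1567
Group 5: 1570 * 0.944 + 1030 * 0.602 = 1482 + 620 = 2102
Population now: 0–14=701, 15–29=1687, 30–44=1561, 45–59=1567, 60+=2102
Period 2:
Births: 1687 * 0.349 = 589  |  1561 * 0.078 = 122 ⇒ total 711
Group 2: 701 * 0.948 = 665
Group 3: 1687 * 0.952 = 1606
Group 4: 1561 * 0.944 = 1474
Group 5: 1567 * 0.944 + 2102 * 0.602 = 1479 + 1265 = 2744
Population now: 0–14=711, 15–29=665, 30–44=1606, 45–59=1474, 60+=2744

1474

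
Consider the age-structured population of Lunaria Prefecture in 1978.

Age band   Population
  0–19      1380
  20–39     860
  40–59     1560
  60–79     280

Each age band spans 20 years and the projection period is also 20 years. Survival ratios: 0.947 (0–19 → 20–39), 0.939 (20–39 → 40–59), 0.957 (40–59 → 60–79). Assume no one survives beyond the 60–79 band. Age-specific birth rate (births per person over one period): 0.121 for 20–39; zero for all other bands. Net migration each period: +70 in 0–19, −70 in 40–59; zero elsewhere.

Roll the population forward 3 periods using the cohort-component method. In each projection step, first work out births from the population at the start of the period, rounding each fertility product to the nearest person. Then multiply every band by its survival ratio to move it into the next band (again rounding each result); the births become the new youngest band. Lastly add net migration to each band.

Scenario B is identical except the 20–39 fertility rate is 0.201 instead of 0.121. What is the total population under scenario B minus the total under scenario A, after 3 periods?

186

— Period 1 —
Births: 860 × 0.121 = 104
20–39: 1380 × 0.947 = 1307
40–59: 860 × 0.939 = 808
60–79: 1560 × 0.957 = 1493
Net migration: 0–19 + 70 → 174; 40–59 − 70 → 738
→ [174, 1307, 738, 1493]
— Period 2 —
Births: 1307 × 0.121 = 158
20–39: 174 × 0.947 = 165
40–59: 1307 × 0.939 = 1227
60–79: 738 × 0.957 = 706
Net migration: 0–19 + 70 → 228; 40–59 − 70 → 1157
→ [228, 165, 1157, 706]
— Period 3 —
Births: 165 × 0.121 = 20
20–39: 228 × 0.947 = 216
40–59: 165 × 0.939 = 155
60–79: 1157 × 0.957 = 1107
Net migration: 0–19 + 70 → 90; 40–59 − 70 → 85
→ [90, 216, 85, 1107]
Scenario A total after 3 periods: 1498
Scenario B projection —
— Period 1 —
Births: 860 × 0.201 = 173
20–39: 1380 × 0.947 = 1307
40–59: 860 × 0.939 = 808
60–79: 1560 × 0.957 = 1493
Net migration: 0–19 + 70 → 243; 40–59 − 70 → 738
→ [243, 1307, 738, 1493]
— Period 2 —
Births: 1307 × 0.201 = 263
20–39: 243 × 0.947 = 230
40–59: 1307 × 0.939 = 1227
60–79: 738 × 0.957 = 706
Net migration: 0–19 + 70 → 333; 40–59 − 70 → 1157
→ [333, 230, 1157, 706]
— Period 3 —
Births: 230 × 0.201 = 46
20–39: 333 × 0.947 = 315
40–59: 230 × 0.939 = 216
60–79: 1157 × 0.957 = 1107
Net migration: 0–19 + 70 → 116; 40–59 − 70 → 146
→ [116, 315, 146, 1107]
Scenario B total after 3 periods: 1684
Difference B − A = 1684 − 1498 = 186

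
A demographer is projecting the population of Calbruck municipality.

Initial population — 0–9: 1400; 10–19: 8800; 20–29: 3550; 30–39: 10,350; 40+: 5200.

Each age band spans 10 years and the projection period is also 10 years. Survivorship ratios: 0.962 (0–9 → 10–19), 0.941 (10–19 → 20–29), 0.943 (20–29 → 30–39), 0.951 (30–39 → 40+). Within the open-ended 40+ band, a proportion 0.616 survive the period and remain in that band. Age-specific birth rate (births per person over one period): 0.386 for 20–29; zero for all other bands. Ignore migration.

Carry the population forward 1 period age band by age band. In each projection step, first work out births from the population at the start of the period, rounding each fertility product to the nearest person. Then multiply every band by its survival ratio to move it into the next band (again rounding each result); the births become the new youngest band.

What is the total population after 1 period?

27392

Numbering the groups 1..5 from youngest to oldest:
Period 1:
Births: 3550 × 0.386 = 1370
Group 2: 1400 × 0.962 = 1347
Group 3: 8800 × 0.941 = 8281
Group 4: 3550 × 0.943 = 3348
Group 5: 10350 × 0.951 + 5200 × 0.616 = 9843 + 3203 = 13046
End of period: [1370, 1347, 8281, 3348, 13046]
Total after period 1: 1370 + 1347 + 8281 + 3348 + 13046 = 27392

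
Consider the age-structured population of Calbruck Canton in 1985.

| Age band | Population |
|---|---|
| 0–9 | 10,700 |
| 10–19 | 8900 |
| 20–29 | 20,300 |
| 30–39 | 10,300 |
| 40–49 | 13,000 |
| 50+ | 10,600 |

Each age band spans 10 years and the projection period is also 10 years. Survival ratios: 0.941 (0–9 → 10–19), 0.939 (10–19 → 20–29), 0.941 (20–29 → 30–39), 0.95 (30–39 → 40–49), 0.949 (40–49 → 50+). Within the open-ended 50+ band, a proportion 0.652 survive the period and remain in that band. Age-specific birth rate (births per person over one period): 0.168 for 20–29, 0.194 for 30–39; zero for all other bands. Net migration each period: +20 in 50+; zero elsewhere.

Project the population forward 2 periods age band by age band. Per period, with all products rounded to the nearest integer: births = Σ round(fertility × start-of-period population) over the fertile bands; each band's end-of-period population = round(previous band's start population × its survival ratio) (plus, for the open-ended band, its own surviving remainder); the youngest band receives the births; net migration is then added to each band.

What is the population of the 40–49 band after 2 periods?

Numbering the groups 1..6 from youngest to oldest:
— Period 1 —
Births: 20300 * 0.168 = 3410, 10300 * 0.194 = 1998 → total 5408
Group 2: 10700 * 0.941 = 10069
Group 3: 8900 * 0.939 = 8357
Group 4: 20300 * 0.941 = 19102
Group 5: 10300 * 0.95 = 9785
Group 6: 13000 * 0.949 + 10600 * 0.652 = 12337 + 6911 = 19248
Net migration: Group 6 + 20 → 19268
End of period: [5408, 10069, 8357, 19102, 9785, 19268]
— Period 2 —
Births: 8357 * 0.168 = 1404, 19102 * 0.194 = 3706 → total 5110
Group 2: 5408 * 0.941 = 5089
Group 3: 10069 * 0.939 = 9455
Group 4: 8357 * 0.941 = 7864
Group 5: 19102 * 0.95 = 18147
Group 6: 9785 * 0.949 + 19268 * 0.652 = 9286 + 12563 = 21849
Net migration: Group 6 + 20 → 21869
End of period: [5110, 5089, 9455, 7864, 18147, 21869]

18147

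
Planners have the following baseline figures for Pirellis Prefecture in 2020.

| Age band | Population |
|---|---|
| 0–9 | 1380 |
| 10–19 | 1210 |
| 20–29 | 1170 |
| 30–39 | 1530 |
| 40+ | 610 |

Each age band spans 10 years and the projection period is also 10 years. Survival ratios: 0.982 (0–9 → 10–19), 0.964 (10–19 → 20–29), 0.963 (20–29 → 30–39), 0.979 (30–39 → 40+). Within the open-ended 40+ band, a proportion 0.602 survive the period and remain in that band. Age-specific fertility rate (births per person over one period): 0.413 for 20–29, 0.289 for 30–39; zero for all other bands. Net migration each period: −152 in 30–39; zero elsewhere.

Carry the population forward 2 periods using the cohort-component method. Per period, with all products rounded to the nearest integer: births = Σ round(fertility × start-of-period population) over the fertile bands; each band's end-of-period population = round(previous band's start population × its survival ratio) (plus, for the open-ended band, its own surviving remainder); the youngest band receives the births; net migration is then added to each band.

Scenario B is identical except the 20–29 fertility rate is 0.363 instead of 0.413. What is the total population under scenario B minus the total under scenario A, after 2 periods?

Period 1.
Births: 1170 × 0.413 = 483 ; 1530 × 0.289 = 442 → 925
10–19: 1380 × 0.982 = 1355
20–29: 1210 × 0.964 = 1166
30–39: 1170 × 0.963 = 1127
40+: 1530 × 0.979 + 610 × 0.602 = 1498 + 367 = 1865
Net migration: 30–39 − 152 → 975
Population now: 0–9=925, 10–19=1355, 20–29=1166, 30–39=975, 40+=1865
Period 2.
Births: 1166 × 0.413 = 482 ; 975 × 0.289 = 282 → 764
10–19: 925 × 0.982 = 908
20–29: 1355 × 0.964 = 1306
30–39: 1166 × 0.963 = 1123
40+: 975 × 0.979 + 1865 × 0.602 = 955 + 1123 = 2078
Net migration: 30–39 − 152 → 971
Population now: 0–9=764, 10–19=908, 20–29=1306, 30–39=971, 40+=2078
Scenario A total after 2 periods: 6027
Scenario B projection —
Period 1.
Births: 1170 × 0.363 = 425 ; 1530 × 0.289 = 442 → 867
10–19: 1380 × 0.982 = 1355
20–29: 1210 × 0.964 = 1166
30–39: 1170 × 0.963 = 1127
40+: 1530 × 0.979 + 610 × 0.602 = 1498 + 367 = 1865
Net migration: 30–39 − 152 → 975
Population now: 0–9=867, 10–19=1355, 20–29=1166, 30–39=975, 40+=1865
Period 2.
Births: 1166 × 0.363 = 423 ; 975 × 0.289 = 282 → 705
10–19: 867 × 0.982 = 851
20–29: 1355 × 0.964 = 1306
30–39: 1166 × 0.963 = 1123
40+: 975 × 0.979 + 1865 × 0.602 = 955 + 1123 = 2078
Net migration: 30–39 − 152 → 971
Population now: 0–9=705, 10–19=851, 20–29=1306, 30–39=971, 40+=2078
Scenario B total after 2 periods: 5911
Difference B − A = 5911 − 6027 = -116

-116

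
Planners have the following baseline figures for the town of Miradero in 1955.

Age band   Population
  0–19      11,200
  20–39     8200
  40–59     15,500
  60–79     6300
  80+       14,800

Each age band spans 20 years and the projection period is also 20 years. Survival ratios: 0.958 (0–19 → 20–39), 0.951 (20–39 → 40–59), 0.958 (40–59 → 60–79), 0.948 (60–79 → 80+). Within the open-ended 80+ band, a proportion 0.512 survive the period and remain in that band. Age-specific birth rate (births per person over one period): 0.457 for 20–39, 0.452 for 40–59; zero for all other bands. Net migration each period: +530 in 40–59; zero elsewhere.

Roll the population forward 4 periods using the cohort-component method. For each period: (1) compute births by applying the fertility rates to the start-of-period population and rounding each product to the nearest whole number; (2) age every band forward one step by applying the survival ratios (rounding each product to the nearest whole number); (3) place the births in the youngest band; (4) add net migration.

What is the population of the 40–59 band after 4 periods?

8427

Let group 1 be 0–19 through group 5 = 80+.
— Period 1 —
Births: 8200 × 0.457 = 3747, 15500 × 0.452 = 7006 — total 10753
Group 2: 11200 × 0.958 = 10730
Group 3: 8200 × 0.951 = 7798
Group 4: 15500 × 0.958 = 14849
Group 5: 6300 × 0.948 + 14800 × 0.512 = 5972 + 7578 = 13550
Net migration: Group 3 + 530 → 8328
Giving 10753 / 10730 / 8328 / 14849 / 13550.
— Period 2 —
Births: 10730 × 0.457 = 4904, 8328 × 0.452 = 3764 — total 8668
Group 2: 10753 × 0.958 = 10301
Group 3: 10730 × 0.951 = 10204
Group 4: 8328 × 0.958 = 7978
Group 5: 14849 × 0.948 + 13550 × 0.512 = 14077 + 6938 = 21015
Net migration: Group 3 + 530 → 10734
Giving 8668 / 10301 / 10734 / 7978 / 21015.
— Period 3 —
Births: 10301 × 0.457 = 4708, 10734 × 0.452 = 4852 — total 9560
Group 2: 8668 × 0.958 = 8304
Group 3: 10301 × 0.951 = 9796
Group 4: 10734 × 0.958 = 10283
Group 5: 7978 × 0.948 + 21015 × 0.512 = 7563 + 10760 = 18323
Net migration: Group 3 + 530 → 10326
Giving 9560 / 8304 / 10326 / 10283 / 18323.
— Period 4 —
Births: 8304 × 0.457 = 3795, 10326 × 0.452 = 4667 — total 8462
Group 2: 9560 × 0.958 = 9158
Group 3: 8304 × 0.951 = 7897
Group 4: 10326 × 0.958 = 9892
Group 5: 10283 × 0.948 + 18323 × 0.512 = 9748 + 9381 = 19129
Net migration: Group 3 + 530 → 8427
Giving 8462 / 9158 / 8427 / 9892 / 19129.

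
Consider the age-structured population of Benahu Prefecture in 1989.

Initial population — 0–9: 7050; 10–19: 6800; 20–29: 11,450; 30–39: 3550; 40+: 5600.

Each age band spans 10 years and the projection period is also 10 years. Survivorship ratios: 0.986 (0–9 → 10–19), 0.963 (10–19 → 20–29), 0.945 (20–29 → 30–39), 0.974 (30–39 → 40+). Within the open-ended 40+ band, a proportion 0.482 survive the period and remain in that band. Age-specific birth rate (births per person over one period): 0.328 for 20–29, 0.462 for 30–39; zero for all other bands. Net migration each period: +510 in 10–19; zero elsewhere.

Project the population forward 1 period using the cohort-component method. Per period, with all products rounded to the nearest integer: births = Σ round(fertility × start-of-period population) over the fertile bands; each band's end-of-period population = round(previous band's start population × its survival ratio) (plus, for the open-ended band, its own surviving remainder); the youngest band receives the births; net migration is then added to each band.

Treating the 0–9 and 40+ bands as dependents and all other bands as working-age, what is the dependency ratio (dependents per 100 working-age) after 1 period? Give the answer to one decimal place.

Call the groups 1 to 5, youngest first.
Period 1.
Births: 11450 * 0.328 = 3756, 3550 * 0.462 = 1640 — total 5396
Group 2: 7050 * 0.986 = 6951
Group 3: 6800 * 0.963 = 6548
Group 4: 11450 * 0.945 = 10820
Group 5: 3550 * 0.974 + 5600 * 0.482 = 3458 + 2699 = 6157
Net migration: Group 2 + 510 → 7461
Population now: 0–9=5396, 10–19=7461, 20–29=6548, 30–39=10820, 40+=6157
Dependents (band 0–9 + band 40+) = 5396 + 6157 = 11553; working-age = 24829; ratio = 11553/24829 × 100 = 46.5

46.5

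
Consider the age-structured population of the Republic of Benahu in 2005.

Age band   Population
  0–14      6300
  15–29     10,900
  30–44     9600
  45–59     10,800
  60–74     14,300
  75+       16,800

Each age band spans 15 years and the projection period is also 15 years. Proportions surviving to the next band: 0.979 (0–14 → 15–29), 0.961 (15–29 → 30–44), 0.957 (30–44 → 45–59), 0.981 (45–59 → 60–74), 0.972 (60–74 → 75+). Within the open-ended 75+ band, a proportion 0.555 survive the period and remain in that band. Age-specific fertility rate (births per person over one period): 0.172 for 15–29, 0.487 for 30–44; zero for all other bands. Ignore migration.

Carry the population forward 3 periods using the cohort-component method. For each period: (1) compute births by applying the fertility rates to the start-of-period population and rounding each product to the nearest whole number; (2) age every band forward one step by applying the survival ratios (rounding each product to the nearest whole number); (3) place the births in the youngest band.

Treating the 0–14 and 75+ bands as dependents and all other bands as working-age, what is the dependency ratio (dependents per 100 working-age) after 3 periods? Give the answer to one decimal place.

Let band 1 be 0–14 through band 6 = 75+.
Period 1.
Births: 10900 × 0.172 = 1875  |  9600 × 0.487 = 4675 ⇒ total 6550
Band 2: 6300 × 0.979 = 6168
Band 3: 10900 × 0.961 = 10475
Band 4: 9600 × 0.957 = 9187
Band 5: 10800 × 0.981 = 10595
Band 6: 14300 × 0.972 + 16800 × 0.555 = 13900 + 9324 = 23224
→ [6550, 6168, 10475, 9187, 10595, 23224]
Period 2.
Births: 6168 × 0.172 = 1061  |  10475 × 0.487 = 5101 ⇒ total 6162
Band 2: 6550 × 0.979 = 6412
Band 3: 6168 × 0.961 = 5927
Band 4: 10475 × 0.957 = 10025
Band 5: 9187 × 0.981 = 9012
Band 6: 10595 × 0.972 + 23224 × 0.555 = 10298 + 12889 = 23187
→ [6162, 6412, 5927, 10025, 9012, 23187]
Period 3.
Births: 6412 × 0.172 = 1103  |  5927 × 0.487 = 2886 ⇒ total 3989
Band 2: 6162 × 0.979 = 6033
Band 3: 6412 × 0.961 = 6162
Band 4: 5927 × 0.957 = 5672
Band 5: 10025 × 0.981 = 9835
Band 6: 9012 × 0.972 + 23187 × 0.555 = 8760 + 12869 = 21629
→ [3989, 6033, 6162, 5672, 9835, 21629]
Dependents (band 0–14 + band 75+) = 3989 + 21629 = 25618; working-age = 27702; ratio = 25618/27702 × 100 = 92.5

92.5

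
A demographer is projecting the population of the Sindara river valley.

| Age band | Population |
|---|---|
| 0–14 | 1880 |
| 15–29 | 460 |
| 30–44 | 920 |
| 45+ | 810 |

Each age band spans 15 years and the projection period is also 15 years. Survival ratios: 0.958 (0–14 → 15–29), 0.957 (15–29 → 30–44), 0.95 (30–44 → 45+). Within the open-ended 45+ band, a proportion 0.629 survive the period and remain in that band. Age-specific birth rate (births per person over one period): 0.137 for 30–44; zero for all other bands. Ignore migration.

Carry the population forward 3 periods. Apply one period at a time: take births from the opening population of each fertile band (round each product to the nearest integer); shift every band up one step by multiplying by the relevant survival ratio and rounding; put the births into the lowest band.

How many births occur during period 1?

Period 1.
Births: 920 × 0.137 = 126
15–29: 1880 × 0.958 = 1801
30–44: 460 × 0.957 = 440
45+: 920 × 0.95 + 810 × 0.629 = 874 + 509 = 1383
→ [126, 1801, 440, 1383]

126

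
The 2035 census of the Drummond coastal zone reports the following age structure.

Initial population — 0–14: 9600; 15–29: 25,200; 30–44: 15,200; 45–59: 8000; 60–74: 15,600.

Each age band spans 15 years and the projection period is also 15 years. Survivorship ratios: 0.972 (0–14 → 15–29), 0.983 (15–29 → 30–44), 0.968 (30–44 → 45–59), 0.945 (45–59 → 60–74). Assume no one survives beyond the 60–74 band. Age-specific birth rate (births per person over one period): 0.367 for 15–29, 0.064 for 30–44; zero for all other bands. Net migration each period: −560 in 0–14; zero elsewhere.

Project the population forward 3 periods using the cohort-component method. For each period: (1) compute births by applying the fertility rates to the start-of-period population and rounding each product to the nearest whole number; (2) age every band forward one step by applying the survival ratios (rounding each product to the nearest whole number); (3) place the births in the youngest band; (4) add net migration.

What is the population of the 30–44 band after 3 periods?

Period 1:
Births: 25200 * 0.367 = 9248  |  15200 * 0.064 = 973 → total 10221
15–29: 9600 * 0.972 = 9331
30–44: 25200 * 0.983 = 24772
45–59: 15200 * 0.968 = 14714
60–74: 8000 * 0.945 = 7560
Net migration: 0–14 − 560 → 9661
→ [9661, 9331, 24772, 14714, 7560]
Period 2:
Births: 9331 * 0.367 = 3424  |  24772 * 0.064 = 1585 → total 5009
15–29: 9661 * 0.972 = 9390
30–44: 9331 * 0.983 = 9172
45–59: 24772 * 0.968 = 23979
60–74: 14714 * 0.945 = 13905
Net migration: 0–14 − 560 → 4449
→ [4449, 9390, 9172, 23979, 13905]
Period 3:
Births: 9390 * 0.367 = 3446  |  9172 * 0.064 = 587 → total 4033
15–29: 4449 * 0.972 = 4324
30–44: 9390 * 0.983 = 9230
45–59: 9172 * 0.968 = 8878
60–74: 23979 * 0.945 = 22660
Net migration: 0–14 − 560 → 3473
→ [3473, 4324, 9230, 8878, 22660]

9230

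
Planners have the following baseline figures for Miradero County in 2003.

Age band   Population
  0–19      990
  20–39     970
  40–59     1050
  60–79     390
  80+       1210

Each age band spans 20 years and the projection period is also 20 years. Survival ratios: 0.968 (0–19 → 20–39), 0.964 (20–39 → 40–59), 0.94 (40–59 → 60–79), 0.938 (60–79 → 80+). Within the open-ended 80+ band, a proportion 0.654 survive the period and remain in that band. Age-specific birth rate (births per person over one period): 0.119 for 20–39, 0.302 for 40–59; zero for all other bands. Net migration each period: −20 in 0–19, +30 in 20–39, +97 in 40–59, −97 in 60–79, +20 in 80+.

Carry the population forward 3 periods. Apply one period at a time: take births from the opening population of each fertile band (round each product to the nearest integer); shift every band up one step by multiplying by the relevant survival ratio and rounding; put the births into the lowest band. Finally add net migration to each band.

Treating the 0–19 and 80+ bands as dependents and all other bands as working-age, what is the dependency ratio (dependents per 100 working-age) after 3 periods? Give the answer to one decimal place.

(Bands numbered youngest = 1 to oldest = 5.)
— Period 1 —
Births: 970 × 0.119 = 115 ; 1050 × 0.302 = 317 → 432
Band 2: 990 × 0.968 = 958
Band 3: 970 × 0.964 = 935
Band 4: 1050 × 0.94 = 987
Band 5: 390 × 0.938 + 1210 × 0.654 = 366 + 791 = 1157
Net migration: Band 1 − 20 → 412; Band 2 + 30 → 988; Band 3 + 97 → 1032; Band 4 − 97 → 890; Band 5 + 20 → 1177
Giving 412 / 988 / 1032 / 890 / 1177.
— Period 2 —
Births: 988 × 0.119 = 118 ; 1032 × 0.302 = 312 → 430
Band 2: 412 × 0.968 = 399
Band 3: 988 × 0.964 = 952
Band 4: 1032 × 0.94 = 970
Band 5: 890 × 0.938 + 1177 × 0.654 = 835 + 770 = 1605
Net migration: Band 1 − 20 → 410; Band 2 + 30 → 429; Band 3 + 97 → 1049; Band 4 − 97 → 873; Band 5 + 20 → 1625
Giving 410 / 429 / 1049 / 873 / 1625.
— Period 3 —
Births: 429 × 0.119 = 51 ; 1049 × 0.302 = 317 → 368
Band 2: 410 × 0.968 = 397
Band 3: 429 × 0.964 = 414
Band 4: 1049 × 0.94 = 986
Band 5: 873 × 0.938 + 1625 × 0.654 = 819 + 1063 = 1882
Net migration: Band 1 − 20 → 348; Band 2 + 30 → 427; Band 3 + 97 → 511; Band 4 − 97 → 889; Band 5 + 20 → 1902
Giving 348 / 427 / 511 / 889 / 1902.
Dependents (band 0–19 + band 80+) = 348 + 1902 = 2250; working-age = 1827; ratio = 2250/1827 × 100 = 123.2

123.2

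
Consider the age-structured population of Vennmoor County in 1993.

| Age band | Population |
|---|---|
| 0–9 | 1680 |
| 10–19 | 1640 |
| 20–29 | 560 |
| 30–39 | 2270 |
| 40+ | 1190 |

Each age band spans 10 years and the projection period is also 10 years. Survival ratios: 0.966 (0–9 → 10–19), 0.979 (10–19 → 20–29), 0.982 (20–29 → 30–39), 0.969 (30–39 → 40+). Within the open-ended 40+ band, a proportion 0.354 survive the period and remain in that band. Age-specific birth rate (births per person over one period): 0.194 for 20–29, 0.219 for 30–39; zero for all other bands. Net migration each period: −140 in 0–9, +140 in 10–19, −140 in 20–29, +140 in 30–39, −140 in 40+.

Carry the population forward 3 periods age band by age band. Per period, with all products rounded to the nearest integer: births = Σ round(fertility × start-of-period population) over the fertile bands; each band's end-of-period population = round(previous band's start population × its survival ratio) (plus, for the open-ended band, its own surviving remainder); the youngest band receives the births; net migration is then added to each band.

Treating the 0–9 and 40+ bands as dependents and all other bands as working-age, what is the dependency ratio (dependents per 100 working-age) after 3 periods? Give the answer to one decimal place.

Let band 1 be 0–9 through band 5 = 40+.
Period 1:
Births: 560 × 0.194 = 109  |  2270 × 0.219 = 497 ⇒ total 606
Band 2: 1680 × 0.966 = 1623
Band 3: 1640 × 0.979 = 1606
Band 4: 560 × 0.982 = 550
Band 5: 2270 × 0.969 + 1190 × 0.354 = 2200 + 421 = 2621
Net migration: Band 1 − 140 → 466; Band 2 + 140 → 1763; Band 3 − 140 → 1466; Band 4 + 140 → 690; Band 5 − 140 → 2481
→ [466, 1763, 1466, 690, 2481]
Period 2:
Births: 1466 × 0.194 = 284  |  690 × 0.219 = 151 ⇒ total 435
Band 2: 466 × 0.966 = 450
Band 3: 1763 × 0.979 = 1726
Band 4: 1466 × 0.982 = 1440
Band 5: 690 × 0.969 + 2481 × 0.354 = 669 + 878 = 1547
Net migration: Band 1 − 140 → 295; Band 2 + 140 → 590; Band 3 − 140 → 1586; Band 4 + 140 → 1580; Band 5 − 140 → 1407
→ [295, 590, 1586, 1580, 1407]
Period 3:
Births: 1586 × 0.194 = 308  |  1580 × 0.219 = 346 ⇒ total 654
Band 2: 295 × 0.966 = 285
Band 3: 590 × 0.979 = 578
Band 4: 1586 × 0.982 = 1557
Band 5: 1580 × 0.969 + 1407 × 0.354 = 1531 + 498 = 2029
Net migration: Band 1 − 140 → 514; Band 2 + 140 → 425; Band 3 − 140 → 438; Band 4 + 140 → 1697; Band 5 − 140 → 1889
→ [514, 425, 438, 1697, 1889]
Dependents (band 0–9 + band 40+) = 514 + 1889 = 2403; working-age = 2560; ratio = 2403/2560 × 100 = 93.9

93.9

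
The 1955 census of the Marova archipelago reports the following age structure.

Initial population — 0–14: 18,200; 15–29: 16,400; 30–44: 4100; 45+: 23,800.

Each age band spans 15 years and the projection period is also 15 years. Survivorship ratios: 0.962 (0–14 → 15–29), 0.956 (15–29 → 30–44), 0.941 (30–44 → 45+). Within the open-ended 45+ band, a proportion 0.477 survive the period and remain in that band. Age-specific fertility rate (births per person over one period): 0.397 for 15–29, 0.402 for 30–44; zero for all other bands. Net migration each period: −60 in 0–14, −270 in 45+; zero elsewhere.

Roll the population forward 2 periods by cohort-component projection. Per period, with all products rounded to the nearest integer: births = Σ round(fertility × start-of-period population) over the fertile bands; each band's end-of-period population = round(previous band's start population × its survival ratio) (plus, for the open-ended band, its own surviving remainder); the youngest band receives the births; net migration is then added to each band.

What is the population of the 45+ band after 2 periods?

After projecting period 1:
Births: 16400 * 0.397 = 6511 ; 4100 * 0.402 = 1648 — total 8159
15–29: 18200 * 0.962 = 17508
30–44: 16400 * 0.956 = 15678
45+: 4100 * 0.941 + 23800 * 0.477 = 3858 + 11353 = 15211
Net migration: 0–14 − 60 → 8099; 45+ − 270 → 14941
Population now: 0–14=8099, 15–29=17508, 30–44=15678, 45+=14941
After projecting period 2:
Births: 17508 * 0.397 = 6951 ; 15678 * 0.402 = 6303 — total 13254
15–29: 8099 * 0.962 = 7791
30–44: 17508 * 0.956 = 16738
45+: 15678 * 0.941 + 14941 * 0.477 = 14753 + 7127 = 21880
Net migration: 0–14 − 60 → 13194; 45+ − 270 → 21610
Population now: 0–14=13194, 15–29=7791, 30–44=16738, 45+=21610

21610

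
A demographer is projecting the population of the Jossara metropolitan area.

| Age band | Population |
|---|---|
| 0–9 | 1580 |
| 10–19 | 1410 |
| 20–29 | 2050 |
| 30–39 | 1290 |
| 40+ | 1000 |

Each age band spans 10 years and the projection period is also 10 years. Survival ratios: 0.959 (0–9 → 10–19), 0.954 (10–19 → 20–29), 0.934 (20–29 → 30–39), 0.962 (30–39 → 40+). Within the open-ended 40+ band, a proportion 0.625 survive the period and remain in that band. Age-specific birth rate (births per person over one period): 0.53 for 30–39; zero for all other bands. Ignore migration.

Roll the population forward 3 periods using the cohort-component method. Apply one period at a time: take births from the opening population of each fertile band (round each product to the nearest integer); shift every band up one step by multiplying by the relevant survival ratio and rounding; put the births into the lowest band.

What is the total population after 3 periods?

6703

After projecting period 1:
Births: 1290 × 0.53 = 684
10–19: 1580 × 0.959 = 1515
20–29: 1410 × 0.954 = 1345
30–39: 2050 × 0.934 = 1915
40+: 1290 × 0.962 + 1000 × 0.625 = 1241 + 625 = 1866
→ [684, 1515, 1345, 1915, 1866]
After projecting period 2:
Births: 1915 × 0.53 = 1015
10–19: 684 × 0.959 = 656
20–29: 1515 × 0.954 = 1445
30–39: 1345 × 0.934 = 1256
40+: 1915 × 0.962 + 1866 × 0.625 = 1842 + 1166 = 3008
→ [1015, 656, 1445, 1256, 3008]
After projecting period 3:
Births: 1256 × 0.53 = 666
10–19: 1015 × 0.959 = 973
20–29: 656 × 0.954 = 626
30–39: 1445 × 0.934 = 1350
40+: 1256 × 0.962 + 3008 × 0.625 = 1208 + 1880 = 3088
→ [666, 973, 626, 1350, 3088]
Total after period 3: 666 + 973 + 626 + 1350 + 3088 = 6703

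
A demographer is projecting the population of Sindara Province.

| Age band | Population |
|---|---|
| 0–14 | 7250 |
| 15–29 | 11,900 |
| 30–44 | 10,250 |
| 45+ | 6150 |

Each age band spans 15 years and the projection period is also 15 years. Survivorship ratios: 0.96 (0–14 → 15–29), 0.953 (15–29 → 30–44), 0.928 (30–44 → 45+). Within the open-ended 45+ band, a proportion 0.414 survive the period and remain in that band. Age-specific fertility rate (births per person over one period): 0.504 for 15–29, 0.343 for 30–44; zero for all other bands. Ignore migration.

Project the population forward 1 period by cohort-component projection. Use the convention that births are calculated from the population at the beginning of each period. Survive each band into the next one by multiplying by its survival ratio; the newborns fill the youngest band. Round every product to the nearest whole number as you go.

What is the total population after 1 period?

39873

Numbering the groups 1..4 from youngest to oldest:
Period 1:
Births: 11900 * 0.504 = 5998, 10250 * 0.343 = 3516 — total 9514
Group 2: 7250 * 0.96 = 6960
Group 3: 11900 * 0.953 = 11341
Group 4: 10250 * 0.928 + 6150 * 0.414 = 9512 + 2546 = 12058
Giving 9514 / 6960 / 11341 / 12058.
Total after period 1: 9514 + 6960 + 11341 + 12058 = 39873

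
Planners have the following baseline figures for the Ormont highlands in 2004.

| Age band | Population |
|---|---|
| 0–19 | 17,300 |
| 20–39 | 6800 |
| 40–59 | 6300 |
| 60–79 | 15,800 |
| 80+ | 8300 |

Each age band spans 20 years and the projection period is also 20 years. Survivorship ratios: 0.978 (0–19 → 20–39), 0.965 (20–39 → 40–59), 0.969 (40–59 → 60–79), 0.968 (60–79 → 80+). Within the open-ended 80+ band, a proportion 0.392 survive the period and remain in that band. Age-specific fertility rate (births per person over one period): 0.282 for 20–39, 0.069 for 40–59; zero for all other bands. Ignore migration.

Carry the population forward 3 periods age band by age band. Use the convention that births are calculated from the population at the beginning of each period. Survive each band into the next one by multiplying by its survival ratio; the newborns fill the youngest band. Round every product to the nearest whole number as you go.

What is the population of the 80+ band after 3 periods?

11323

After projecting period 1:
Births: 6800 * 0.282 = 1918  |  6300 * 0.069 = 435 — total 2353
20–39: 17300 * 0.978 = 16919
40–59: 6800 * 0.965 = 6562
60–79: 6300 * 0.969 = 6105
80+: 15800 * 0.968 + 8300 * 0.392 = 15294 + 3254 = 18548
→ [2353, 16919, 6562, 6105, 18548]
After projecting period 2:
Births: 16919 * 0.282 = 4771  |  6562 * 0.069 = 453 — total 5224
20–39: 2353 * 0.978 = 2301
40–59: 16919 * 0.965 = 16327
60–79: 6562 * 0.969 = 6359
80+: 6105 * 0.968 + 18548 * 0.392 = 5910 + 7271 = 13181
→ [5224, 2301, 16327, 6359, 13181]
After projecting period 3:
Births: 2301 * 0.282 = 649  |  16327 * 0.069 = 1127 — total 1776
20–39: 5224 * 0.978 = 5109
40–59: 2301 * 0.965 = 2220
60–79: 16327 * 0.969 = 15821
80+: 6359 * 0.968 + 13181 * 0.392 = 6156 + 5167 = 11323
→ [1776, 5109, 2220, 15821, 11323]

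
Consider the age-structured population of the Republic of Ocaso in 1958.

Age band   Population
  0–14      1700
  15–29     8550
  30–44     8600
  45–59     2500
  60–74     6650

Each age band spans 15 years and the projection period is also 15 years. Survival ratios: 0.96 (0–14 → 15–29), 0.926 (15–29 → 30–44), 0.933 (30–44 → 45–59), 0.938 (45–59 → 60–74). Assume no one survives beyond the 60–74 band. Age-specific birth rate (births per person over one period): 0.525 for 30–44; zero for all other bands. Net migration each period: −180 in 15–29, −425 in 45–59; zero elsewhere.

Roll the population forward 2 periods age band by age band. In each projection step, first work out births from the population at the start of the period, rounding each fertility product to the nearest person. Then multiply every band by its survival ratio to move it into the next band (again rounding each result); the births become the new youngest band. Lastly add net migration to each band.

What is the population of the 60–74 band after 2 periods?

Let band 1 be 0–14 through band 5 = 60–74.
Period 1.
Births: 8600 * 0.525 = 4515
Band 2: 1700 * 0.96 = 1632
Band 3: 8550 * 0.926 = 7917
Band 4: 8600 * 0.933 = 8024
Band 5: 2500 * 0.938 = 2345
Net migration: Band 2 − 180 → 1452; Band 4 − 425 → 7599
Giving 4515 / 1452 / 7917 / 7599 / 2345.
Period 2.
Births: 7917 * 0.525 = 4156
Band 2: 4515 * 0.96 = 4334
Band 3: 1452 * 0.926 = 1345
Band 4: 7917 * 0.933 = 7387
Band 5: 7599 * 0.938 = 7128
Net migration: Band 2 − 180 → 4154; Band 4 − 425 → 6962
Giving 4156 / 4154 / 1345 / 6962 / 7128.

7128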